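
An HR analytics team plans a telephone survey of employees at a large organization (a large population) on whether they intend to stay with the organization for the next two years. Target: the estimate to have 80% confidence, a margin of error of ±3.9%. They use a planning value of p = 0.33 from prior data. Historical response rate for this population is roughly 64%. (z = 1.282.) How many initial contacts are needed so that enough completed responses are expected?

Completed interviews needed: n₀ = 1.282² × 0.2211 / 0.039² ≈ 238.91 → 239.
At a 64% response rate, contacts needed = 239 / 0.64 ≈ 373.44 → 374.

374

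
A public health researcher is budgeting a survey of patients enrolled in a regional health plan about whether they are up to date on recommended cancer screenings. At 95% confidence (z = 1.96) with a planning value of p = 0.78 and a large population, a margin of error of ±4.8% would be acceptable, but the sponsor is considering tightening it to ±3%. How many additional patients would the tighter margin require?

446

At ±4.8%: n = 1.96² × 0.1716 / 0.048² ≈ 286.12 → 287.
At ±3%: n = 1.96² × 0.1716 / 0.030² ≈ 732.47 → 733.
Additional respondents: 733 − 287 = 446.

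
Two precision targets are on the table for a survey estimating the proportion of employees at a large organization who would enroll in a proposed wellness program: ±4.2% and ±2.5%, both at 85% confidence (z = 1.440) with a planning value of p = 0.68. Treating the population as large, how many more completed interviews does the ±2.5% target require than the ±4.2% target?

At ±4.2%: n = 1.440² × 0.2176 / 0.042² ≈ 255.79 → 256.
At ±2.5%: n = 1.440² × 0.2176 / 0.025² ≈ 721.94 → 722.
Additional respondents: 722 − 256 = 466.

466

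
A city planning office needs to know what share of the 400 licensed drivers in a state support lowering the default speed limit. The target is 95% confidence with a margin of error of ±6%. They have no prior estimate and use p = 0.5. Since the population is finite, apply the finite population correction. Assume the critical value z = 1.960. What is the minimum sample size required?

161

Unadjusted: n₀ = 1.960² × 0.50 × 0.50 / 0.060² ≈ 266.78, so n₀ = 267.
Finite population correction with N = 400: n = n₀ / (1 + (n₀−1)/N) = 267 / (1 + 266/400) = 267 / 1.6650 ≈ 160.36.
Rounding up, n = 161.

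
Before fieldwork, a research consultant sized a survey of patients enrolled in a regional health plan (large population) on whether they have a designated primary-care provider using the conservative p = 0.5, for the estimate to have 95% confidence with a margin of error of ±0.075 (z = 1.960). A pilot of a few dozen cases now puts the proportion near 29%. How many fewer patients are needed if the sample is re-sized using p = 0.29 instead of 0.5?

Conservative (p = 0.5): n = 1.960² × 0.25 / 0.075² ≈ 170.74 → 171.
Using p = 0.29: p(1−p) = 0.2059, so n = 1.960² × 0.2059 / 0.075² ≈ 140.62 → 141.
Reduction: 171 − 141 = 30.

30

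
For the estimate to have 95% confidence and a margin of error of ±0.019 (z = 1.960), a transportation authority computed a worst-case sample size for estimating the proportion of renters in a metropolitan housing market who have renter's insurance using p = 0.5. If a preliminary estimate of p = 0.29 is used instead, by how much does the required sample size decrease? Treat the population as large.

469

Conservative (p = 0.5): n = 1.960² × 0.25 / 0.019² ≈ 2660.39 → 2661.
Using p = 0.29: p(1−p) = 0.2059, so n = 1.960² × 0.2059 / 0.019² ≈ 2191.10 → 2192.
Reduction: 2661 − 2192 = 469.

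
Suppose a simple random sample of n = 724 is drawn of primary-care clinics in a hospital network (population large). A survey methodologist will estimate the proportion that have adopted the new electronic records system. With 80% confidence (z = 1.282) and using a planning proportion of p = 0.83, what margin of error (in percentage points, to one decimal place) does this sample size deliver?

1.8

SE(p̂) = √[p(1−p)/n] = √[0.1411/724] = 0.01396.
E = z × SE = 1.282 × 0.01396 = 0.01790, or 1.8 percentage points.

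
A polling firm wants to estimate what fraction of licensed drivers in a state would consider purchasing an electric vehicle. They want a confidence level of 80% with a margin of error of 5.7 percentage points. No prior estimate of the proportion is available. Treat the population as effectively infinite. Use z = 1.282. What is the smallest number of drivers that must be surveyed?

127

With no prior estimate, use p = 0.5, giving p(1−p) = 0.25.
n = z²·p(1−p)/E² = 1.282² × 0.2500 / 0.057² = 1.6435 × 0.2500 / 0.003249 ≈ 126.46.
Rounding up gives n = 127.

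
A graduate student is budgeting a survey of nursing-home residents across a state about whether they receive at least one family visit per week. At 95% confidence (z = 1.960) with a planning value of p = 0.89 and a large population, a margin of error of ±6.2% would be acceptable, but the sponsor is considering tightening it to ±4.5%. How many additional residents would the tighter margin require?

At ±6.2%: n = 1.960² × 0.0979 / 0.062² ≈ 97.84 → 98.
At ±4.5%: n = 1.960² × 0.0979 / 0.045² ≈ 185.72 → 186.
Additional respondents: 186 − 98 = 88.

88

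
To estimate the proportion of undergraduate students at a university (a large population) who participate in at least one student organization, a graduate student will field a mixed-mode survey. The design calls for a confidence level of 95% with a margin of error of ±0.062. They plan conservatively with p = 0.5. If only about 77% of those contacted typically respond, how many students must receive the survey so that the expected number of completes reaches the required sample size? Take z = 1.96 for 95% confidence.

Completed interviews needed: n₀ = 1.96² × 0.2500 / 0.062² ≈ 249.84 → 250.
At a 77% response rate, contacts needed = 250 / 0.77 ≈ 324.68 → 325.

325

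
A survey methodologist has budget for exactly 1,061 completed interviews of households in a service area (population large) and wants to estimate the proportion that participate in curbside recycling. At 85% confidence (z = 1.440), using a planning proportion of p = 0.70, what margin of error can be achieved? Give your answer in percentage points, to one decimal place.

SE(p̂) = √[p(1−p)/n] = √[0.2100/1061] = 0.01407.
E = z × SE = 1.440 × 0.01407 = 0.02026, or 2.0 percentage points.

2.0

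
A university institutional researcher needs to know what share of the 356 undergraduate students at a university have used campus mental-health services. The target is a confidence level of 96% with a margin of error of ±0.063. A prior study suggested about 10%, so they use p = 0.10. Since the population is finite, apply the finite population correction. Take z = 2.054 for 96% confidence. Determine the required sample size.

76

Unadjusted: n₀ = 2.054² × 0.10 × 0.90 / 0.063² ≈ 95.67, so n₀ = 96.
Finite population correction with N = 356: n = n₀ / (1 + (n₀−1)/N) = 96 / (1 + 95/356) = 96 / 1.2669 ≈ 75.78.
Rounding up, n = 76.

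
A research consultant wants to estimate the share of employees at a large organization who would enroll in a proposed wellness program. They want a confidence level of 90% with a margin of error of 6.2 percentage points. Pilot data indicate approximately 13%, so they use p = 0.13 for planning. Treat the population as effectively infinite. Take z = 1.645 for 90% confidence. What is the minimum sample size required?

80

With p = 0.13, p(1−p) = 0.1131.
n = z²·p(1−p)/E² = 1.645² × 0.1131 / 0.062² = 2.7060 × 0.1131 / 0.003844 ≈ 79.62.
Rounding up gives n = 80.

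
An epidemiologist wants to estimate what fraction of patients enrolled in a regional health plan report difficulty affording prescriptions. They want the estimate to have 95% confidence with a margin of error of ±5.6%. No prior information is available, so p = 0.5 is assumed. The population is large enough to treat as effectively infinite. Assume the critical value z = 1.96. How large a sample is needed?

307

With p = 0.5, p(1−p) = 0.25.
n = z²·p(1−p)/E² = 1.96² × 0.2500 / 0.056² = 3.8416 × 0.2500 / 0.003136 ≈ 306.25.
Rounding up gives n = 307.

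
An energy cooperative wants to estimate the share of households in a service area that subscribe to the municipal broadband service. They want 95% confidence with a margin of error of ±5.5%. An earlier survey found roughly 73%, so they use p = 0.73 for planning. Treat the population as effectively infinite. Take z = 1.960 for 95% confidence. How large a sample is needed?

251

With p = 0.73, p(1−p) = 0.1971.
n = z²·p(1−p)/E² = 1.960² × 0.1971 / 0.055² = 3.8416 × 0.1971 / 0.003025 ≈ 250.31.
Rounding up gives n = 251.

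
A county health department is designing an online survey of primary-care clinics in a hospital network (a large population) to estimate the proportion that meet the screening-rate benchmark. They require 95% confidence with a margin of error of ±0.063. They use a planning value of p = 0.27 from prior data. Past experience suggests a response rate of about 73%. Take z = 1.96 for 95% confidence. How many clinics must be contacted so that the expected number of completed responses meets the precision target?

262

Completed interviews needed: n₀ = 1.96² × 0.1971 / 0.063² ≈ 190.77 → 191.
At a 73% response rate, contacts needed = 191 / 0.73 ≈ 261.64 → 262.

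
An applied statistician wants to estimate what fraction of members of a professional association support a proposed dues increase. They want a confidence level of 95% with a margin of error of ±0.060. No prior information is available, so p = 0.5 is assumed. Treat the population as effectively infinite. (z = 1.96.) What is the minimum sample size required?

With p = 0.5, p(1−p) = 0.25.
n = z²·p(1−p)/E² = 1.96² × 0.2500 / 0.060² = 3.8416 × 0.2500 / 0.003600 ≈ 266.78.
Rounding up gives n = 267.

267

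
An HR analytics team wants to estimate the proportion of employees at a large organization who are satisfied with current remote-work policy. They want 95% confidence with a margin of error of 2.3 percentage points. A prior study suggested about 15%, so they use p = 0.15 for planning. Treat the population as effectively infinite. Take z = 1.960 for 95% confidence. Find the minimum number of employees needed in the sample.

926

With p = 0.15, p(1−p) = 0.1275.
n = z²·p(1−p)/E² = 1.960² × 0.1275 / 0.023² = 3.8416 × 0.1275 / 0.000529 ≈ 925.91.
Rounding up gives n = 926.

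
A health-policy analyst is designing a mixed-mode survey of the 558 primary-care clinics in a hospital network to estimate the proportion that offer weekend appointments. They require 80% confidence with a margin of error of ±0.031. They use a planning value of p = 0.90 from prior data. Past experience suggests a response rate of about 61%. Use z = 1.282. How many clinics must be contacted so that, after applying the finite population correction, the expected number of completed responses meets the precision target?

Completed interviews needed (unadjusted): n₀ = 1.282² × 0.0900 / 0.031² ≈ 153.92 → 154.
FPC for N = 558: n = 154 / (1 + 153/558) = 154 / 1.2742 ≈ 120.86 → 121.
At a 61% response rate, contacts needed = 121 / 0.61 ≈ 198.36 → 199.

199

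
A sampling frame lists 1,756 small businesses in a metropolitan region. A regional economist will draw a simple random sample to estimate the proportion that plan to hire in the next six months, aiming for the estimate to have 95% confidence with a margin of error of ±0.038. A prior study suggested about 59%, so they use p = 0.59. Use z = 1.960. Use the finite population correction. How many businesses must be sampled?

Unadjusted: n₀ = 1.960² × 0.59 × 0.41 / 0.038² ≈ 643.55, so n₀ = 644.
Finite population correction with N = 1,756: n = n₀ / (1 + (n₀−1)/N) = 644 / (1 + 643/1756) = 644 / 1.3662 ≈ 471.39.
Rounding up, n = 472.

472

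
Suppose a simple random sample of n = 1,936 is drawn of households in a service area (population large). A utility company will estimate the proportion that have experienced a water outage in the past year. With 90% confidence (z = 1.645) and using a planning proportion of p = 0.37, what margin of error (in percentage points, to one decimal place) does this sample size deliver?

1.8

SE(p̂) = √[p(1−p)/n] = √[0.2331/1936] = 0.01097.
E = z × SE = 1.645 × 0.01097 = 0.01805, or 1.8 percentage points.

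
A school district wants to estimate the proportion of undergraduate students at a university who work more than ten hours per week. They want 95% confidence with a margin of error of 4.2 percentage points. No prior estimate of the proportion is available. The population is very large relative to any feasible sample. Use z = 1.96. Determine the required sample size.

545

With no prior estimate, use p = 0.5, giving p(1−p) = 0.25.
n = z²·p(1−p)/E² = 1.96² × 0.2500 / 0.042² = 3.8416 × 0.2500 / 0.001764 ≈ 544.44.
Rounding up gives n = 545.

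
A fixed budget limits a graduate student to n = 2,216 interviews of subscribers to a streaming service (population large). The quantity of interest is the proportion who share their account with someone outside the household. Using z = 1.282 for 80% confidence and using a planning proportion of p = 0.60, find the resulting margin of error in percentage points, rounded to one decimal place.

1.3

SE(p̂) = √[p(1−p)/n] = √[0.2400/2216] = 0.01041.
E = z × SE = 1.282 × 0.01041 = 0.01334, or 1.3 percentage points.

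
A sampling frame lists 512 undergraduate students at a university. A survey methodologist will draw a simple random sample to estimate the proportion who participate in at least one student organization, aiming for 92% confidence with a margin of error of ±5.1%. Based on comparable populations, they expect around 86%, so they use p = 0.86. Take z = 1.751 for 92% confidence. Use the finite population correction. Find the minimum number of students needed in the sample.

112

Unadjusted: n₀ = 1.751² × 0.86 × 0.14 / 0.051² ≈ 141.92, so n₀ = 142.
Finite population correction with N = 512: n = n₀ / (1 + (n₀−1)/N) = 142 / (1 + 141/512) = 142 / 1.2754 ≈ 111.34.
Rounding up, n = 112.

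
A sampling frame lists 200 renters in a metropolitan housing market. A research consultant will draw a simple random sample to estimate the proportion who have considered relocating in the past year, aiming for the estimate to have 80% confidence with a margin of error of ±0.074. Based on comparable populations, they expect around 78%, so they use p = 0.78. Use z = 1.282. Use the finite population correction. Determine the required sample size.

Unadjusted: n₀ = 1.282² × 0.78 × 0.22 / 0.074² ≈ 51.50, so n₀ = 52.
Finite population correction with N = 200: n = n₀ / (1 + (n₀−1)/N) = 52 / (1 + 51/200) = 52 / 1.2550 ≈ 41.43.
Rounding up, n = 42.

42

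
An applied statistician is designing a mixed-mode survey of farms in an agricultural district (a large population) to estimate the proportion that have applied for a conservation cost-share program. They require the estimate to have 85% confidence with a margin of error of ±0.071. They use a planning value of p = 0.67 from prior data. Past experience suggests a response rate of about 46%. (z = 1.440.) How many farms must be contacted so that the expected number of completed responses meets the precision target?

Completed interviews needed: n₀ = 1.440² × 0.2211 / 0.071² ≈ 90.95 → 91.
At a 46% response rate, contacts needed = 91 / 0.46 ≈ 197.83 → 198.

198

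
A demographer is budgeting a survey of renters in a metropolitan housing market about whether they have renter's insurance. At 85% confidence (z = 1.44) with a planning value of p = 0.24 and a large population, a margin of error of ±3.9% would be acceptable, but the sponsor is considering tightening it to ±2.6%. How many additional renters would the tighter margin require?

At ±3.9%: n = 1.44² × 0.1824 / 0.039² ≈ 248.67 → 249.
At ±2.6%: n = 1.44² × 0.1824 / 0.026² ≈ 559.50 → 560.
Additional respondents: 560 − 249 = 311.

311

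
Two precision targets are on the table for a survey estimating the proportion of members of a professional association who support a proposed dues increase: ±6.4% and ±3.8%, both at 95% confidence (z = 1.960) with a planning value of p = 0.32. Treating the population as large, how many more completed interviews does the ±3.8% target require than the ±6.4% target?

At ±6.4%: n = 1.960² × 0.2176 / 0.064² ≈ 204.08 → 205.
At ±3.8%: n = 1.960² × 0.2176 / 0.038² ≈ 578.90 → 579.
Additional respondents: 579 − 205 = 374.

374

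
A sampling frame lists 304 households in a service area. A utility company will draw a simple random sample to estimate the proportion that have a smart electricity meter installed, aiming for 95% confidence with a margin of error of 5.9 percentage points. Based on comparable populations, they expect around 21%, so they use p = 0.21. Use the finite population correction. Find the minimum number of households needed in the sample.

For 95% confidence, z = 1.960.
Unadjusted: n₀ = 1.960² × 0.21 × 0.79 / 0.059² ≈ 183.09, so n₀ = 184.
Finite population correction with N = 304: n = n₀ / (1 + (n₀−1)/N) = 184 / (1 + 183/304) = 184 / 1.6020 ≈ 114.86.
Rounding up, n = 115.

115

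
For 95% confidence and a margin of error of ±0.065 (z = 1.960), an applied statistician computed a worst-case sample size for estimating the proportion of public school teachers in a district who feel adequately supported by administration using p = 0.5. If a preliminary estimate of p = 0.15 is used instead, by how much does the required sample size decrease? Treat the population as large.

112

Conservative (p = 0.5): n = 1.960² × 0.25 / 0.065² ≈ 227.31 → 228.
Using p = 0.15: p(1−p) = 0.1275, so n = 1.960² × 0.1275 / 0.065² ≈ 115.93 → 116.
Reduction: 228 − 116 = 112.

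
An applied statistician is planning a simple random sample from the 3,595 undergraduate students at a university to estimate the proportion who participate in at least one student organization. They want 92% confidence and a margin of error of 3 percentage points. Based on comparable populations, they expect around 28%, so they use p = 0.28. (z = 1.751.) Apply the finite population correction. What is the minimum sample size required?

577

Unadjusted: n₀ = 1.751² × 0.28 × 0.72 / 0.030² ≈ 686.78, so n₀ = 687.
Finite population correction with N = 3,595: n = n₀ / (1 + (n₀−1)/N) = 687 / (1 + 686/3595) = 687 / 1.1908 ≈ 576.91.
Rounding up, n = 577.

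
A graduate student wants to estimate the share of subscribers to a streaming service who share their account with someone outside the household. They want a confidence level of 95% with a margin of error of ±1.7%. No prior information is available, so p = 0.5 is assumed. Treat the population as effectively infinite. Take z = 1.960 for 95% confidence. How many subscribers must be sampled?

With p = 0.5, p(1−p) = 0.25.
n = z²·p(1−p)/E² = 1.960² × 0.2500 / 0.017² = 3.8416 × 0.2500 / 0.000289 ≈ 3323.18.
Rounding up gives n = 3324.

3324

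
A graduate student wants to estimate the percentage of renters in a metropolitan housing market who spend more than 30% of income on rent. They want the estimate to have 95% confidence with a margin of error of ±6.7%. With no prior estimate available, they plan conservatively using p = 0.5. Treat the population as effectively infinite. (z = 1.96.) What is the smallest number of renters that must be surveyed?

With p = 0.5, p(1−p) = 0.25.
n = z²·p(1−p)/E² = 1.96² × 0.2500 / 0.067² = 3.8416 × 0.2500 / 0.004489 ≈ 213.95.
Rounding up gives n = 214.

214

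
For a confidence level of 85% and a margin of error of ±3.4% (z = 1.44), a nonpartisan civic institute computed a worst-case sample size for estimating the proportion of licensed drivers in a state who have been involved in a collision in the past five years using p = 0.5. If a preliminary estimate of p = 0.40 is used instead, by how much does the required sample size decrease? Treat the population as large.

Conservative (p = 0.5): n = 1.44² × 0.25 / 0.034² ≈ 448.44 → 449.
Using p = 0.40: p(1−p) = 0.2400, so n = 1.44² × 0.2400 / 0.034² ≈ 430.51 → 431.
Reduction: 449 − 431 = 18.

18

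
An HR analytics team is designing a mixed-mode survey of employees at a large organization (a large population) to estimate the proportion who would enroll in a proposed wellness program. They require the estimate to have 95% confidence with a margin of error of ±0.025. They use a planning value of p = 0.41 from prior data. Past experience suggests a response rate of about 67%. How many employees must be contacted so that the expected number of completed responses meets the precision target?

2220

For 95% confidence, z = 1.96.
Completed interviews needed: n₀ = 1.96² × 0.2419 / 0.025² ≈ 1486.85 → 1487.
At a 67% response rate, contacts needed = 1487 / 0.67 ≈ 2219.40 → 2220.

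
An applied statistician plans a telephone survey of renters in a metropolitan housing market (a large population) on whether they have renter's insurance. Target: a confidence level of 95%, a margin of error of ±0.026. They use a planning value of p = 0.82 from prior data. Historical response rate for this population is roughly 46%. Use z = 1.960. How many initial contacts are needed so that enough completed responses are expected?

1824

Completed interviews needed: n₀ = 1.960² × 0.1476 / 0.026² ≈ 838.79 → 839.
At a 46% response rate, contacts needed = 839 / 0.46 ≈ 1823.91 → 1824.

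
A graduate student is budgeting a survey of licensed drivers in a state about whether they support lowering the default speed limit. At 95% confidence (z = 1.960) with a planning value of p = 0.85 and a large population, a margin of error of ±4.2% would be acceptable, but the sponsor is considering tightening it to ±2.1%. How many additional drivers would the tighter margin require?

833

At ±4.2%: n = 1.960² × 0.1275 / 0.042² ≈ 277.67 → 278.
At ±2.1%: n = 1.960² × 0.1275 / 0.021² ≈ 1110.67 → 1111.
Additional respondents: 1111 − 278 = 833.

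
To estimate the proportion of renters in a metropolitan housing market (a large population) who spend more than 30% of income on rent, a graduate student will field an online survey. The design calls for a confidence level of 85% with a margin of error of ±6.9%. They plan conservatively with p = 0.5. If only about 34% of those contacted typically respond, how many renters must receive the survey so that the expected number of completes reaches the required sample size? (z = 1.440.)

321

Completed interviews needed: n₀ = 1.440² × 0.2500 / 0.069² ≈ 108.88 → 109.
At a 34% response rate, contacts needed = 109 / 0.34 ≈ 320.59 → 321.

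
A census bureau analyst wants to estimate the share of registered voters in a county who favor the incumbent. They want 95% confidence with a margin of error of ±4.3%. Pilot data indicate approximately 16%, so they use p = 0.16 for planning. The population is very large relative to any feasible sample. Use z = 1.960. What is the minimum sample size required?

280

With p = 0.16, p(1−p) = 0.1344.
n = z²·p(1−p)/E² = 1.960² × 0.1344 / 0.043² = 3.8416 × 0.1344 / 0.001849 ≈ 279.24.
Rounding up gives n = 280.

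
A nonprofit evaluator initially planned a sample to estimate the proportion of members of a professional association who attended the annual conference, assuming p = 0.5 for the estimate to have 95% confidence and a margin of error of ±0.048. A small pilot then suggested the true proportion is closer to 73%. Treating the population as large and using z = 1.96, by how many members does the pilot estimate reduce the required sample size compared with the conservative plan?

Conservative (p = 0.5): n = 1.96² × 0.25 / 0.048² ≈ 416.84 → 417.
Using p = 0.73: p(1−p) = 0.1971, so n = 1.96² × 0.1971 / 0.048² ≈ 328.64 → 329.
Reduction: 417 − 329 = 88.

88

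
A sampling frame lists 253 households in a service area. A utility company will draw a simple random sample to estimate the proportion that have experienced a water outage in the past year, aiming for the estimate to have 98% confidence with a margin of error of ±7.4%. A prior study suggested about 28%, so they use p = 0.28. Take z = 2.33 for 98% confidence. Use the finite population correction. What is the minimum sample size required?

112

Unadjusted: n₀ = 2.33² × 0.28 × 0.72 / 0.074² ≈ 199.87, so n₀ = 200.
Finite population correction with N = 253: n = n₀ / (1 + (n₀−1)/N) = 200 / (1 + 199/253) = 200 / 1.7866 ≈ 111.95.
Rounding up, n = 112.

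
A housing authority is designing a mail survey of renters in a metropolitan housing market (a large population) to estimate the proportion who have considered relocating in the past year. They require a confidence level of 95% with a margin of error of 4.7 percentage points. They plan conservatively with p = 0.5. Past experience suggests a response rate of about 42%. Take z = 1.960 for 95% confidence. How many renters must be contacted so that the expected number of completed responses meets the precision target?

1036

Completed interviews needed: n₀ = 1.960² × 0.2500 / 0.047² ≈ 434.77 → 435.
At a 42% response rate, contacts needed = 435 / 0.42 ≈ 1035.71 → 1036.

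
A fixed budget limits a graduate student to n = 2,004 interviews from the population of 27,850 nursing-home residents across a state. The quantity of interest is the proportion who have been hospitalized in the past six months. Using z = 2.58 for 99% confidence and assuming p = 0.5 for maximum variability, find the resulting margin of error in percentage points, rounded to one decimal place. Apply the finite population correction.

Finite-population factor: (N−n)/(N−1) = (27850−2004)/(27850−1) = 0.9281.
SE(p̂) = √[p(1−p)/n · (N−n)/(N−1)] = √[0.2500/2004 × 0.9281] = 0.01076.
E = z × SE = 2.58 × 0.01076 = 0.02776 ≈ 2.8 percentage points.

2.8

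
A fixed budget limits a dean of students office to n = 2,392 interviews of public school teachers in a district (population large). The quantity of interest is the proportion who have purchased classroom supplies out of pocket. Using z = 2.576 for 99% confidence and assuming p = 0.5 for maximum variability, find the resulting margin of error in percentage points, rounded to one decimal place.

2.6

SE(p̂) = √[p(1−p)/n] = √[0.2500/2392] = 0.01022.
E = z × SE = 2.576 × 0.01022 = 0.02634, or 2.6 percentage points.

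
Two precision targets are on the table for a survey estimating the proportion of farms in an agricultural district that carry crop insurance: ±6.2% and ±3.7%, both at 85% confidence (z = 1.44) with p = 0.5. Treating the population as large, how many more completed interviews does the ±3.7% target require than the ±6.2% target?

244

At ±6.2%: n = 1.44² × 0.2500 / 0.062² ≈ 134.86 → 135.
At ±3.7%: n = 1.44² × 0.2500 / 0.037² ≈ 378.67 → 379.
Additional respondents: 379 − 135 = 244.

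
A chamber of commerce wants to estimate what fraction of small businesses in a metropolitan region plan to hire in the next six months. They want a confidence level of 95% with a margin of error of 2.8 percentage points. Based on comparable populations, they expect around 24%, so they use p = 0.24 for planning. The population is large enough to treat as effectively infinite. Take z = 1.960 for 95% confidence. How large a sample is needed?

894

With p = 0.24, p(1−p) = 0.1824.
n = z²·p(1−p)/E² = 1.960² × 0.1824 / 0.028² = 3.8416 × 0.1824 / 0.000784 ≈ 893.76.
Rounding up gives n = 894.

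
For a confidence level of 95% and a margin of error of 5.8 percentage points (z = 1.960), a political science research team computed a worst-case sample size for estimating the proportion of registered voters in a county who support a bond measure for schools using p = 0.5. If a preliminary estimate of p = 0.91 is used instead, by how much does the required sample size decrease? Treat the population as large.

Conservative (p = 0.5): n = 1.960² × 0.25 / 0.058² ≈ 285.49 → 286.
Using p = 0.91: p(1−p) = 0.0819, so n = 1.960² × 0.0819 / 0.058² ≈ 93.53 → 94.
Reduction: 286 − 94 = 192.

192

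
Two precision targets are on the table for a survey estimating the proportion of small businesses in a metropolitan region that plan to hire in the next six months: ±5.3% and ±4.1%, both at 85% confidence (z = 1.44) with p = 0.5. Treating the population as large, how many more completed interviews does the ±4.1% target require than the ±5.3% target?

At ±5.3%: n = 1.44² × 0.2500 / 0.053² ≈ 184.55 → 185.
At ±4.1%: n = 1.44² × 0.2500 / 0.041² ≈ 308.39 → 309.
Additional respondents: 309 − 185 = 124.

124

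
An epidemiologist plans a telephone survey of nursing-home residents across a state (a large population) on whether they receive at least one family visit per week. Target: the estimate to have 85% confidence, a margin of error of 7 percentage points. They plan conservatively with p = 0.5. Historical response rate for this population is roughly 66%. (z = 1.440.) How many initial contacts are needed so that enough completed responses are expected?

Completed interviews needed: n₀ = 1.440² × 0.2500 / 0.070² ≈ 105.80 → 106.
At a 66% response rate, contacts needed = 106 / 0.66 ≈ 160.61 → 161.

161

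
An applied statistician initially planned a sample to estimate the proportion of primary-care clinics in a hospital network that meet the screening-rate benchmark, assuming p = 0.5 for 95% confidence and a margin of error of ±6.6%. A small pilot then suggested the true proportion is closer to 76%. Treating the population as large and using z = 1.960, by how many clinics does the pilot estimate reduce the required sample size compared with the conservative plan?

Conservative (p = 0.5): n = 1.960² × 0.25 / 0.066² ≈ 220.48 → 221.
Using p = 0.76: p(1−p) = 0.1824, so n = 1.960² × 0.1824 / 0.066² ≈ 160.86 → 161.
Reduction: 221 − 161 = 60.

60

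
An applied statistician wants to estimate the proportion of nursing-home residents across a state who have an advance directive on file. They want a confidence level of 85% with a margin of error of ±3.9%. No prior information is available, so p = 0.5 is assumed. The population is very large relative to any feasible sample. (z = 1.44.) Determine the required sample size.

341

With p = 0.5, p(1−p) = 0.25.
n = z²·p(1−p)/E² = 1.44² × 0.2500 / 0.039² = 2.0736 × 0.2500 / 0.001521 ≈ 340.83.
Rounding up gives n = 341.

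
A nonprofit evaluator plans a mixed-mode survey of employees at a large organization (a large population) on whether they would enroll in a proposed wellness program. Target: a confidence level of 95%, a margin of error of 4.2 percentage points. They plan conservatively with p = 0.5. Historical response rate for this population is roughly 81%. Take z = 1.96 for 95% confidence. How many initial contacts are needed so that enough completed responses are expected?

673

Completed interviews needed: n₀ = 1.96² × 0.2500 / 0.042² ≈ 544.44 → 545.
At an 81% response rate, contacts needed = 545 / 0.81 ≈ 672.84 → 673.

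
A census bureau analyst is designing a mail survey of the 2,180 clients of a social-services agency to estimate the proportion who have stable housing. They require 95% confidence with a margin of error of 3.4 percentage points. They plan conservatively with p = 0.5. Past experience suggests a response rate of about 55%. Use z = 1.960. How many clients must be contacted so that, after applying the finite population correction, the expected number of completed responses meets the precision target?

Completed interviews needed (unadjusted): n₀ = 1.960² × 0.2500 / 0.034² ≈ 830.80 → 831.
FPC for N = 2,180: n = 831 / (1 + 830/2180) = 831 / 1.3807 ≈ 601.85 → 602.
At a 55% response rate, contacts needed = 602 / 0.55 ≈ 1094.55 → 1095.

1095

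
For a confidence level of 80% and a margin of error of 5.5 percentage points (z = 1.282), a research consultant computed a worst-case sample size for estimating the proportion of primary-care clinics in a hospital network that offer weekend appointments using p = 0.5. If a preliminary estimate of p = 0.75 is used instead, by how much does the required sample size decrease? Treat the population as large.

34

Conservative (p = 0.5): n = 1.282² × 0.25 / 0.055² ≈ 135.83 → 136.
Using p = 0.75: p(1−p) = 0.1875, so n = 1.282² × 0.1875 / 0.055² ≈ 101.87 → 102.
Reduction: 136 − 102 = 34.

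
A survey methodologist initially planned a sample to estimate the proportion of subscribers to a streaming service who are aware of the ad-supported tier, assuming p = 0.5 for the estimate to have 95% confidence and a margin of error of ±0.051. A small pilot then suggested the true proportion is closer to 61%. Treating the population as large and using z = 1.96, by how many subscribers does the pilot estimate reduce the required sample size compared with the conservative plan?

18

Conservative (p = 0.5): n = 1.96² × 0.25 / 0.051² ≈ 369.24 → 370.
Using p = 0.61: p(1−p) = 0.2379, so n = 1.96² × 0.2379 / 0.051² ≈ 351.37 → 352.
Reduction: 370 − 352 = 18.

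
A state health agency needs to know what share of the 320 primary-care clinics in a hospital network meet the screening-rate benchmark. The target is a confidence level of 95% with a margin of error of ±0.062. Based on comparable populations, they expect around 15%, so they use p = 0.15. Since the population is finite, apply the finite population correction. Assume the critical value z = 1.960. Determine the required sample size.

92

Unadjusted: n₀ = 1.960² × 0.15 × 0.85 / 0.062² ≈ 127.42, so n₀ = 128.
Finite population correction with N = 320: n = n₀ / (1 + (n₀−1)/N) = 128 / (1 + 127/320) = 128 / 1.3969 ≈ 91.63.
Rounding up, n = 92.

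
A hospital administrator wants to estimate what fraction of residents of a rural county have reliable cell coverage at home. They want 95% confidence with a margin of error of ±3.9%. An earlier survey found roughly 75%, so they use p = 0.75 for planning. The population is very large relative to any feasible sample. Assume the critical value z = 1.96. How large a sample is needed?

474

With p = 0.75, p(1−p) = 0.1875.
n = z²·p(1−p)/E² = 1.96² × 0.1875 / 0.039² = 3.8416 × 0.1875 / 0.001521 ≈ 473.57.
Rounding up gives n = 474.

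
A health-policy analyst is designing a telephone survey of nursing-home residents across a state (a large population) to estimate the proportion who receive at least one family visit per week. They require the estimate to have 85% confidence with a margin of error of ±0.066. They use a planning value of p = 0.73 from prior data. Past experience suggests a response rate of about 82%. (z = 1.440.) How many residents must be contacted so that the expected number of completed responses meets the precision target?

115

Completed interviews needed: n₀ = 1.440² × 0.1971 / 0.066² ≈ 93.83 → 94.
At an 82% response rate, contacts needed = 94 / 0.82 ≈ 114.63 → 115.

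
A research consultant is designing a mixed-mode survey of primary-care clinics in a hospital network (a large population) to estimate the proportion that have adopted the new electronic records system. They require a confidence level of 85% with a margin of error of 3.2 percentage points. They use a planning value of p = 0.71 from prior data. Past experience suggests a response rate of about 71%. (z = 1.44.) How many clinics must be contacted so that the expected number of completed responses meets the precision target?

588

Completed interviews needed: n₀ = 1.44² × 0.2059 / 0.032² ≈ 416.95 → 417.
At a 71% response rate, contacts needed = 417 / 0.71 ≈ 587.32 → 588.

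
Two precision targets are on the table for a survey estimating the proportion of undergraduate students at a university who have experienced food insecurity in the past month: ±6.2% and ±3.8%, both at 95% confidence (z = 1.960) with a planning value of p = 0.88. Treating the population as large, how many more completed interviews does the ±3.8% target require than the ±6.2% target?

At ±6.2%: n = 1.960² × 0.1056 / 0.062² ≈ 105.53 → 106.
At ±3.8%: n = 1.960² × 0.1056 / 0.038² ≈ 280.94 → 281.
Additional respondents: 281 − 106 = 175.

175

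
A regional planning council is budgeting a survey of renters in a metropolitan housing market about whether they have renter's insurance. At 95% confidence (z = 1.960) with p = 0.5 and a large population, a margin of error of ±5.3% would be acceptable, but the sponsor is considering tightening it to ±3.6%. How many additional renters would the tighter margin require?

At ±5.3%: n = 1.960² × 0.2500 / 0.053² ≈ 341.90 → 342.
At ±3.6%: n = 1.960² × 0.2500 / 0.036² ≈ 741.05 → 742.
Additional respondents: 742 − 342 = 400.

400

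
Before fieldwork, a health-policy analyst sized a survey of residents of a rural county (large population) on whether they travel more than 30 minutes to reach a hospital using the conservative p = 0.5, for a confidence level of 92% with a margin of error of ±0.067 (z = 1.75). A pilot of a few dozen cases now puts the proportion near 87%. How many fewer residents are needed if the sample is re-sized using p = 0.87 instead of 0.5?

93

Conservative (p = 0.5): n = 1.75² × 0.25 / 0.067² ≈ 170.56 → 171.
Using p = 0.87: p(1−p) = 0.1131, so n = 1.75² × 0.1131 / 0.067² ≈ 77.16 → 78.
Reduction: 171 − 78 = 93.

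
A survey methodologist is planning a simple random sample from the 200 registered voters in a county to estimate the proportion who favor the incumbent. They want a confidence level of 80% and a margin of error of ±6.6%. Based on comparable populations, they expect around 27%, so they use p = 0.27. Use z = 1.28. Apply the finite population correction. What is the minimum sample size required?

55

Unadjusted: n₀ = 1.28² × 0.27 × 0.73 / 0.066² ≈ 74.13, so n₀ = 75.
Finite population correction with N = 200: n = n₀ / (1 + (n₀−1)/N) = 75 / (1 + 74/200) = 75 / 1.3700 ≈ 54.74.
Rounding up, n = 55.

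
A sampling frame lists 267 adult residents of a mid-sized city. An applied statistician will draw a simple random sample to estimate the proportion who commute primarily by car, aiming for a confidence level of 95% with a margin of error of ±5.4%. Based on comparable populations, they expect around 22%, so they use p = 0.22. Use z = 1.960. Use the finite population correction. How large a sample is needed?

Unadjusted: n₀ = 1.960² × 0.22 × 0.78 / 0.054² ≈ 226.07, so n₀ = 227.
Finite population correction with N = 267: n = n₀ / (1 + (n₀−1)/N) = 227 / (1 + 226/267) = 227 / 1.8464 ≈ 122.94.
Rounding up, n = 123.

123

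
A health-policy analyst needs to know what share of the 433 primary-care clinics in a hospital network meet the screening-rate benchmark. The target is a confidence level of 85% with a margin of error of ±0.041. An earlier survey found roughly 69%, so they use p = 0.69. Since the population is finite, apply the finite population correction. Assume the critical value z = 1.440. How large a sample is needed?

165

Unadjusted: n₀ = 1.440² × 0.69 × 0.31 / 0.041² ≈ 263.86, so n₀ = 264.
Finite population correction with N = 433: n = n₀ / (1 + (n₀−1)/N) = 264 / (1 + 263/433) = 264 / 1.6074 ≈ 164.24.
Rounding up, n = 165.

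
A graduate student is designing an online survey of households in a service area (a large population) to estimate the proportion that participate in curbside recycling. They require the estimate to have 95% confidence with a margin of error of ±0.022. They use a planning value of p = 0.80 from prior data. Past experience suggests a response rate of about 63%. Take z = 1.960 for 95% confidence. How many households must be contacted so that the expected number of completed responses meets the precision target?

Completed interviews needed: n₀ = 1.960² × 0.1600 / 0.022² ≈ 1269.95 → 1270.
At a 63% response rate, contacts needed = 1270 / 0.63 ≈ 2015.87 → 2016.

2016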